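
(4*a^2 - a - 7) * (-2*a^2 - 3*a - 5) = -8*a^4 - 10*a^3 - 3*a^2 + 26*a + 35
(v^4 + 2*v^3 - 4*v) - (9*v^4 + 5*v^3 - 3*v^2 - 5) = -8*v^4 - 3*v^3 + 3*v^2 - 4*v + 5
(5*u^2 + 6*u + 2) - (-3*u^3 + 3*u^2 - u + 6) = 3*u^3 + 2*u^2 + 7*u - 4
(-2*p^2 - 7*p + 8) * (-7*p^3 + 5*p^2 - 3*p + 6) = 14*p^5 + 39*p^4 - 85*p^3 + 49*p^2 - 66*p + 48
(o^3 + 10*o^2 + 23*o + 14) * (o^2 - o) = o^5 + 9*o^4 + 13*o^3 - 9*o^2 - 14*o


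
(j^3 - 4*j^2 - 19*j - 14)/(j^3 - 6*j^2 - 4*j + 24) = (j^2 - 6*j - 7)/(j^2 - 8*j + 12)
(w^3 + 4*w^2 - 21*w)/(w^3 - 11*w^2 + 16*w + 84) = w*(w^2 + 4*w - 21)/(w^3 - 11*w^2 + 16*w + 84)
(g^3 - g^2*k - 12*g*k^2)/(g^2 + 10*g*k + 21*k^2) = g*(g - 4*k)/(g + 7*k)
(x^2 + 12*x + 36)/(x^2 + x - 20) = (x^2 + 12*x + 36)/(x^2 + x - 20)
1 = 1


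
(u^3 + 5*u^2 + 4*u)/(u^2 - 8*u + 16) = u*(u^2 + 5*u + 4)/(u^2 - 8*u + 16)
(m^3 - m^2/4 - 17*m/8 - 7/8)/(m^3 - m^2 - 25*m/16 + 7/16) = 2*(2*m + 1)/(4*m - 1)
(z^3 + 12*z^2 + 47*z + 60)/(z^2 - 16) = (z^2 + 8*z + 15)/(z - 4)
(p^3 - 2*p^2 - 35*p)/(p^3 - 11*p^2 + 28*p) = (p + 5)/(p - 4)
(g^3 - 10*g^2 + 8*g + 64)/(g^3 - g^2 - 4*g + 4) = (g^2 - 12*g + 32)/(g^2 - 3*g + 2)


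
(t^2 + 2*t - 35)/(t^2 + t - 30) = (t + 7)/(t + 6)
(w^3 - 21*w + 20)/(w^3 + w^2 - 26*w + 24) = (w + 5)/(w + 6)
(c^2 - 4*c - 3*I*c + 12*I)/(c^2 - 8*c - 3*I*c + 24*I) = (c - 4)/(c - 8)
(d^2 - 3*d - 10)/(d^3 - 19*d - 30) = 1/(d + 3)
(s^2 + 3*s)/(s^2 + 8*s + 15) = s/(s + 5)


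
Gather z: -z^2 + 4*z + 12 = -z^2 + 4*z + 12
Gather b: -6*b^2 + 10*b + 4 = -6*b^2 + 10*b + 4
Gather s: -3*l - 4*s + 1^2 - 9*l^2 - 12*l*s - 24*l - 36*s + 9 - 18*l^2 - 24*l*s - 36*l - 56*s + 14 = -27*l^2 - 63*l + s*(-36*l - 96) + 24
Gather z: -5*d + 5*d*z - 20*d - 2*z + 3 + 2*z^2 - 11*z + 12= -25*d + 2*z^2 + z*(5*d - 13) + 15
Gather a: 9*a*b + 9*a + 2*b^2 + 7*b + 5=a*(9*b + 9) + 2*b^2 + 7*b + 5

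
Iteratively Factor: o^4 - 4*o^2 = (o + 2)*(o^3 - 2*o^2) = o*(o + 2)*(o^2 - 2*o) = o*(o - 2)*(o + 2)*(o)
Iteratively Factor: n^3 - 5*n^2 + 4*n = (n)*(n^2 - 5*n + 4) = n*(n - 4)*(n - 1)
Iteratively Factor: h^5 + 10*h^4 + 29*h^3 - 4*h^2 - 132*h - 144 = (h + 3)*(h^4 + 7*h^3 + 8*h^2 - 28*h - 48) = (h + 2)*(h + 3)*(h^3 + 5*h^2 - 2*h - 24) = (h - 2)*(h + 2)*(h + 3)*(h^2 + 7*h + 12) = (h - 2)*(h + 2)*(h + 3)^2*(h + 4)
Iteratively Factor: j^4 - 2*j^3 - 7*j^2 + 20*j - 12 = (j - 1)*(j^3 - j^2 - 8*j + 12) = (j - 2)*(j - 1)*(j^2 + j - 6) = (j - 2)*(j - 1)*(j + 3)*(j - 2)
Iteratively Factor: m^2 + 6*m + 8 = (m + 4)*(m + 2)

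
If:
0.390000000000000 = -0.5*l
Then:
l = -0.78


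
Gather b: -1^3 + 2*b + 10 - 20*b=9 - 18*b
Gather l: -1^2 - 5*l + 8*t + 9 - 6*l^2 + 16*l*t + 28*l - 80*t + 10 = -6*l^2 + l*(16*t + 23) - 72*t + 18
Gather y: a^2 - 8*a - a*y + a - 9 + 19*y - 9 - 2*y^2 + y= a^2 - 7*a - 2*y^2 + y*(20 - a) - 18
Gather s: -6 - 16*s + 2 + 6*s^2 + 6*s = 6*s^2 - 10*s - 4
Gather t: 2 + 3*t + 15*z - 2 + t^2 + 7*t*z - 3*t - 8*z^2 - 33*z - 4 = t^2 + 7*t*z - 8*z^2 - 18*z - 4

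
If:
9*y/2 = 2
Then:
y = 4/9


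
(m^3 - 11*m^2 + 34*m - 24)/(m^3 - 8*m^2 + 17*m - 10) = (m^2 - 10*m + 24)/(m^2 - 7*m + 10)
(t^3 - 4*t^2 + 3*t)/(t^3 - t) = (t - 3)/(t + 1)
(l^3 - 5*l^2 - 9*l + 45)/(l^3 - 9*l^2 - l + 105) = (l - 3)/(l - 7)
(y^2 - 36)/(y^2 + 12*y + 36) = (y - 6)/(y + 6)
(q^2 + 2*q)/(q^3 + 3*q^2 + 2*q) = 1/(q + 1)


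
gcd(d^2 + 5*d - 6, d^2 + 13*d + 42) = d + 6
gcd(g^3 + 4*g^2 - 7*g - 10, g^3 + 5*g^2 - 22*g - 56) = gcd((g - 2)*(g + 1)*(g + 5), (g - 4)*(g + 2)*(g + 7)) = 1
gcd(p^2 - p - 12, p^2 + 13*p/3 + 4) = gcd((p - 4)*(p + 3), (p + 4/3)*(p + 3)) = p + 3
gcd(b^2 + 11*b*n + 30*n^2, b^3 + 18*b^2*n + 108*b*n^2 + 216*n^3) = b + 6*n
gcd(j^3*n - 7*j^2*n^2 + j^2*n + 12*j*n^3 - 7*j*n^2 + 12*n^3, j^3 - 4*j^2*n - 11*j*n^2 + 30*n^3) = 1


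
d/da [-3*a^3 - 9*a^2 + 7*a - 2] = -9*a^2 - 18*a + 7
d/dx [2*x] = 2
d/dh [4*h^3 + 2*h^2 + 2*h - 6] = 12*h^2 + 4*h + 2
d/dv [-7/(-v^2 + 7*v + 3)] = 7*(7 - 2*v)/(-v^2 + 7*v + 3)^2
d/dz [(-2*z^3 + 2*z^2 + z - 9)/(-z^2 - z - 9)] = (2*z^4 + 4*z^3 + 53*z^2 - 54*z - 18)/(z^4 + 2*z^3 + 19*z^2 + 18*z + 81)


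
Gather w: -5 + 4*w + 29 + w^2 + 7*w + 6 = w^2 + 11*w + 30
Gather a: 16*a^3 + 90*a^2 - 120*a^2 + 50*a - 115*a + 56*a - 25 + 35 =16*a^3 - 30*a^2 - 9*a + 10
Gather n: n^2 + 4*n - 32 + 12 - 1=n^2 + 4*n - 21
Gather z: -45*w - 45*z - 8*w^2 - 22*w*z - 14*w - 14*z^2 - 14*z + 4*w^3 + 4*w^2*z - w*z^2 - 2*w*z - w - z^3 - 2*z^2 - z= 4*w^3 - 8*w^2 - 60*w - z^3 + z^2*(-w - 16) + z*(4*w^2 - 24*w - 60)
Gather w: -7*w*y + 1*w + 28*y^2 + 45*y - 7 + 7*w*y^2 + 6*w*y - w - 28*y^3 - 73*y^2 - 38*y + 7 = w*(7*y^2 - y) - 28*y^3 - 45*y^2 + 7*y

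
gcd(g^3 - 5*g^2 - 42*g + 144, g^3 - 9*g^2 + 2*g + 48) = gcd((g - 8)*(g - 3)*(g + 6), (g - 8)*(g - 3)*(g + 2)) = g^2 - 11*g + 24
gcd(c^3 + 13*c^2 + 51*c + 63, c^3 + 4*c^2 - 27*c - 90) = c + 3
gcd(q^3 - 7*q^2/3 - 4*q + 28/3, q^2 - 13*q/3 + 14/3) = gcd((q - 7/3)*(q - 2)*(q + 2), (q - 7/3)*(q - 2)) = q^2 - 13*q/3 + 14/3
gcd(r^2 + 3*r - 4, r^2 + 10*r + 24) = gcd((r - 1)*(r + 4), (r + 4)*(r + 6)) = r + 4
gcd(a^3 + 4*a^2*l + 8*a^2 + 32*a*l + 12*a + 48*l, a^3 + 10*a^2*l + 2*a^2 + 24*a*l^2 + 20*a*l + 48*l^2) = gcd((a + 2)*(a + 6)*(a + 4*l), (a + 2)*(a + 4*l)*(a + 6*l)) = a^2 + 4*a*l + 2*a + 8*l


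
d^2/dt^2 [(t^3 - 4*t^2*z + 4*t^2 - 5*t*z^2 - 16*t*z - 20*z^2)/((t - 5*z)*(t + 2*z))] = 4*z*(z - 2)/(t^3 + 6*t^2*z + 12*t*z^2 + 8*z^3)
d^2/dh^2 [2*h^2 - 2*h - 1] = 4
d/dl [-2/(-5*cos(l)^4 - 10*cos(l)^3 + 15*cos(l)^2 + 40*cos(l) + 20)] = 4*(-2*sin(l)^2 + cos(l) - 2)*sin(l)/(5*(sin(l)^2 + 3)^2*(cos(l) + 1)^3)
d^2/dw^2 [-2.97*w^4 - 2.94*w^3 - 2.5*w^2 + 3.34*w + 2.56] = -35.64*w^2 - 17.64*w - 5.0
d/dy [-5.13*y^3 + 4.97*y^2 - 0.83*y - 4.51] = -15.39*y^2 + 9.94*y - 0.83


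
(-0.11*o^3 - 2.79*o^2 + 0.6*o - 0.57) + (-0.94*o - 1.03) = -0.11*o^3 - 2.79*o^2 - 0.34*o - 1.6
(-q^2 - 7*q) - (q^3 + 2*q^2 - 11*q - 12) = -q^3 - 3*q^2 + 4*q + 12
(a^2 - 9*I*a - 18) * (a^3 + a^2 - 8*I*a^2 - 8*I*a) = a^5 + a^4 - 17*I*a^4 - 90*a^3 - 17*I*a^3 - 90*a^2 + 144*I*a^2 + 144*I*a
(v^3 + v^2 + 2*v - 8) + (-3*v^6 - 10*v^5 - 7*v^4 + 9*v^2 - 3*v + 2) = -3*v^6 - 10*v^5 - 7*v^4 + v^3 + 10*v^2 - v - 6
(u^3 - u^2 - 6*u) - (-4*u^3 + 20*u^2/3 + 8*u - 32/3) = 5*u^3 - 23*u^2/3 - 14*u + 32/3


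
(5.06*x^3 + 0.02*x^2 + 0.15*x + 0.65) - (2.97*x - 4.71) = 5.06*x^3 + 0.02*x^2 - 2.82*x + 5.36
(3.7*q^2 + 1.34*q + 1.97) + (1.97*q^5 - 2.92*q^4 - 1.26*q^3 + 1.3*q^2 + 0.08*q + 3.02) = 1.97*q^5 - 2.92*q^4 - 1.26*q^3 + 5.0*q^2 + 1.42*q + 4.99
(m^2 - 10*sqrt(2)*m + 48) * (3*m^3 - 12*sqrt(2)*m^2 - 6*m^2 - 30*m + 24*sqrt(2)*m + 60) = 3*m^5 - 42*sqrt(2)*m^4 - 6*m^4 + 84*sqrt(2)*m^3 + 354*m^3 - 708*m^2 - 276*sqrt(2)*m^2 - 1440*m + 552*sqrt(2)*m + 2880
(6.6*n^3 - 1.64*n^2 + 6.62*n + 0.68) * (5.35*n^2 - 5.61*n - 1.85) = 35.31*n^5 - 45.8*n^4 + 32.4074*n^3 - 30.4662*n^2 - 16.0618*n - 1.258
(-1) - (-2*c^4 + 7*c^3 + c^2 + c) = 2*c^4 - 7*c^3 - c^2 - c - 1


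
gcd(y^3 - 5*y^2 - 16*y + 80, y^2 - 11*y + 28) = y - 4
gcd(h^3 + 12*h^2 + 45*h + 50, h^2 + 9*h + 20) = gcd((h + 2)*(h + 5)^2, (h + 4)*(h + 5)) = h + 5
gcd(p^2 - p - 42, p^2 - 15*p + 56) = p - 7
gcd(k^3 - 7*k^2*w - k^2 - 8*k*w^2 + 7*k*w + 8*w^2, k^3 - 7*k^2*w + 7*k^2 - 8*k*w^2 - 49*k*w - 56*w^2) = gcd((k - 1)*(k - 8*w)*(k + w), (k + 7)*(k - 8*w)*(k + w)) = -k^2 + 7*k*w + 8*w^2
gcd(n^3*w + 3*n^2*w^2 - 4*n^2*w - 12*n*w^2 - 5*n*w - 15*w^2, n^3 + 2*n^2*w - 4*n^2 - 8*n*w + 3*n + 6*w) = 1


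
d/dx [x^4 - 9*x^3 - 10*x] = 4*x^3 - 27*x^2 - 10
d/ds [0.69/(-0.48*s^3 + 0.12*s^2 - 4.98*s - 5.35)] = (0.9936*s^2 - 0.1656*s + 3.4362)/(0.48*s^3 - 0.12*s^2 + 4.98*s + 5.35)^2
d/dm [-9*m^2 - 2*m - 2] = -18*m - 2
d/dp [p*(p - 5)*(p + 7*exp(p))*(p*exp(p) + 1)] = p*(p - 5)*(p + 1)*(p + 7*exp(p))*exp(p) + p*(p - 5)*(p*exp(p) + 1)*(7*exp(p) + 1) + p*(p + 7*exp(p))*(p*exp(p) + 1) + (p - 5)*(p + 7*exp(p))*(p*exp(p) + 1)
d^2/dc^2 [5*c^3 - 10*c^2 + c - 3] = 30*c - 20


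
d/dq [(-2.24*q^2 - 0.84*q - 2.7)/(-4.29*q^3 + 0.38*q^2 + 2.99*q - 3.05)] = (-9.6096*q^4 - 7.2072*q^3 - 41.1274*q^2 + 15.716*q + 10.635)/(18.4041*q^6 - 3.2604*q^5 - 25.5098*q^4 + 28.4414*q^3 + 6.6221*q^2 - 18.239*q + 9.3025)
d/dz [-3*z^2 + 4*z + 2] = 4 - 6*z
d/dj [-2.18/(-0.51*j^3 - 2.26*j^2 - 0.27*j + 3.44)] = (-3.3354*j^2 - 9.8536*j - 0.5886)/(0.51*j^3 + 2.26*j^2 + 0.27*j - 3.44)^2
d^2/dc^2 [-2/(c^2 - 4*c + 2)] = 4*(c^2 - 4*c - 4*(c - 2)^2 + 2)/(c^2 - 4*c + 2)^3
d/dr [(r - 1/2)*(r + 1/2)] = 2*r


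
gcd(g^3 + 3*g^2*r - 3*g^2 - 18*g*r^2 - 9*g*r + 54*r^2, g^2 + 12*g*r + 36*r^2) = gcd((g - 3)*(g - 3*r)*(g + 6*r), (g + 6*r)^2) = g + 6*r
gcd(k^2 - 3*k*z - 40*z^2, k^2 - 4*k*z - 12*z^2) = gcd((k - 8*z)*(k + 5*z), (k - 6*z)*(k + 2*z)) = 1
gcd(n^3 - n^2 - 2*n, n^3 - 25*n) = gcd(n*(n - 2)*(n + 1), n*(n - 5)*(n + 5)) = n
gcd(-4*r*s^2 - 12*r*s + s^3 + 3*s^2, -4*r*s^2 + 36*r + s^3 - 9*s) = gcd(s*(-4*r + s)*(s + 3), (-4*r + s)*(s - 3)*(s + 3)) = 4*r*s + 12*r - s^2 - 3*s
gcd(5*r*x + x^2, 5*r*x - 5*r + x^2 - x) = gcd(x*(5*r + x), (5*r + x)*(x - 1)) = 5*r + x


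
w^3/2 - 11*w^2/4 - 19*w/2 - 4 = (w/2 + 1)*(w - 8)*(w + 1/2)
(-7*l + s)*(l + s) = -7*l^2 - 6*l*s + s^2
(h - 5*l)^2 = h^2 - 10*h*l + 25*l^2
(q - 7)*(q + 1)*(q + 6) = q^3 - 43*q - 42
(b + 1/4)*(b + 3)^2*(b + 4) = b^4 + 41*b^3/4 + 71*b^2/2 + 177*b/4 + 9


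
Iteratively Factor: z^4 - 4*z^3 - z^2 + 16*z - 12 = (z - 1)*(z^3 - 3*z^2 - 4*z + 12) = (z - 3)*(z - 1)*(z^2 - 4) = (z - 3)*(z - 2)*(z - 1)*(z + 2)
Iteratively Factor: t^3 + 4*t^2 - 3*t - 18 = (t + 3)*(t^2 + t - 6) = (t + 3)^2*(t - 2)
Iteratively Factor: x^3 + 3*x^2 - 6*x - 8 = (x + 4)*(x^2 - x - 2) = (x + 1)*(x + 4)*(x - 2)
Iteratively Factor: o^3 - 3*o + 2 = (o - 1)*(o^2 + o - 2) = (o - 1)*(o + 2)*(o - 1)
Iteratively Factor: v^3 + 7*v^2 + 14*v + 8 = (v + 1)*(v^2 + 6*v + 8) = (v + 1)*(v + 2)*(v + 4)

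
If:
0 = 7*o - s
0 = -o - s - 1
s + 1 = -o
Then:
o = -1/8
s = -7/8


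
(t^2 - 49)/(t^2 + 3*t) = (t^2 - 49)/(t*(t + 3))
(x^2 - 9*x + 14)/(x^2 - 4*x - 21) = (x - 2)/(x + 3)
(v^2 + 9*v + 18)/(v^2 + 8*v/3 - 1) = 3*(v + 6)/(3*v - 1)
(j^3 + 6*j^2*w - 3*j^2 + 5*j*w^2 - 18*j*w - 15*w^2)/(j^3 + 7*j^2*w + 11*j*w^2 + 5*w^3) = (j - 3)/(j + w)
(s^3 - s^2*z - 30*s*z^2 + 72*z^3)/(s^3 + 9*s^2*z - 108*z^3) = (s - 4*z)/(s + 6*z)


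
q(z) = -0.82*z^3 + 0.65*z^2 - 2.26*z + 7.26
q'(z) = -2.46*z^2 + 1.3*z - 2.26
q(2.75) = -11.09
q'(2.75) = -17.29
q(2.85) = -12.88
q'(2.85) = -18.54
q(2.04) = -1.61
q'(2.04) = -9.85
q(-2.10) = 22.47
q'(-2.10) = -15.84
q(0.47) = 6.26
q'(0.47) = -2.19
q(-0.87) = 10.26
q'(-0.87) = -5.25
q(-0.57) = 8.91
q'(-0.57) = -3.80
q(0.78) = 5.50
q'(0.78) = -2.74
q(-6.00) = 221.34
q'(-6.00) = -98.62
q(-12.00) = 1544.94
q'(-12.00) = -372.10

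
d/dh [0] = 0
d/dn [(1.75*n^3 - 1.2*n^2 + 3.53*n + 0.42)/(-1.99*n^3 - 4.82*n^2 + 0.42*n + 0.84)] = (-10.823*n^4 + 15.5194*n^3 + 23.428*n^2 + 2.0328*n + 2.7888)/(3.9601*n^6 + 19.1836*n^5 + 21.5608*n^4 - 7.392*n^3 - 7.9212*n^2 + 0.7056*n + 0.7056)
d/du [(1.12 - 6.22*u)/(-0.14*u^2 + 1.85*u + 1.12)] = (-0.8708*u^2 + 0.313599999999999*u - 9.0384)/(0.0196*u^4 - 0.518*u^3 + 3.1089*u^2 + 4.144*u + 1.2544)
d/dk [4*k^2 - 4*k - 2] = 8*k - 4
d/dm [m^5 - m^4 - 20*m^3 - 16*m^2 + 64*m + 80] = 5*m^4 - 4*m^3 - 60*m^2 - 32*m + 64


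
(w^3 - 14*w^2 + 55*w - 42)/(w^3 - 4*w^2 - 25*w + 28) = (w - 6)/(w + 4)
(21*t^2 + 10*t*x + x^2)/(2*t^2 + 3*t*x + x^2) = (21*t^2 + 10*t*x + x^2)/(2*t^2 + 3*t*x + x^2)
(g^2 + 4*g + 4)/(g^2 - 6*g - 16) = (g + 2)/(g - 8)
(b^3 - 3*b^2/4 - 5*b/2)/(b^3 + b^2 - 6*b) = (b + 5/4)/(b + 3)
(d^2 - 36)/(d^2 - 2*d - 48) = (d - 6)/(d - 8)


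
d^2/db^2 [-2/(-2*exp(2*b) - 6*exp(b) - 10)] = (2*(2*exp(b) + 3)^2*exp(b) - (4*exp(b) + 3)*(exp(2*b) + 3*exp(b) + 5))*exp(b)/(exp(2*b) + 3*exp(b) + 5)^3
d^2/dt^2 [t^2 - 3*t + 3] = 2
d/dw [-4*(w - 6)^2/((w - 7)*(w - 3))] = 8*(-w^2 + 15*w - 54)/(w^4 - 20*w^3 + 142*w^2 - 420*w + 441)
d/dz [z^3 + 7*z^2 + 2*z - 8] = 3*z^2 + 14*z + 2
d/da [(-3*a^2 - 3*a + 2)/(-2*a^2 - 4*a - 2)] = (3*a + 7)/(2*(a^3 + 3*a^2 + 3*a + 1))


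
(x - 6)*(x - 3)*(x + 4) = x^3 - 5*x^2 - 18*x + 72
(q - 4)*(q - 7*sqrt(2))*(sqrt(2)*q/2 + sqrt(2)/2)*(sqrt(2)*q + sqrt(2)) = q^4 - 7*sqrt(2)*q^3 - 2*q^3 - 7*q^2 + 14*sqrt(2)*q^2 - 4*q + 49*sqrt(2)*q + 28*sqrt(2)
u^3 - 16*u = u*(u - 4)*(u + 4)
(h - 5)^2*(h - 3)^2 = h^4 - 16*h^3 + 94*h^2 - 240*h + 225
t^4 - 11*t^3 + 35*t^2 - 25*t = t*(t - 5)^2*(t - 1)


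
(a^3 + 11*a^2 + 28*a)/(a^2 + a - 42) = a*(a + 4)/(a - 6)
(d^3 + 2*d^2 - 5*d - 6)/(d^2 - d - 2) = d + 3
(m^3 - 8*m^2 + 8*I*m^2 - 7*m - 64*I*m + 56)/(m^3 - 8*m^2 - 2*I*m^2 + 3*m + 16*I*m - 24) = (m + 7*I)/(m - 3*I)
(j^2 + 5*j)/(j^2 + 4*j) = (j + 5)/(j + 4)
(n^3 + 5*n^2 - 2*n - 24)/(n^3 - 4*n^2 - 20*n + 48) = (n + 3)/(n - 6)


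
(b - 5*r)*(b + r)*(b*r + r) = b^3*r - 4*b^2*r^2 + b^2*r - 5*b*r^3 - 4*b*r^2 - 5*r^3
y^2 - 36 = (y - 6)*(y + 6)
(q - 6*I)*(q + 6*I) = q^2 + 36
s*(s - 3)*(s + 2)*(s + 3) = s^4 + 2*s^3 - 9*s^2 - 18*s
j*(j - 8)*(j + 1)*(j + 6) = j^4 - j^3 - 50*j^2 - 48*j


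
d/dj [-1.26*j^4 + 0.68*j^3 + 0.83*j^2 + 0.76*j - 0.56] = -5.04*j^3 + 2.04*j^2 + 1.66*j + 0.76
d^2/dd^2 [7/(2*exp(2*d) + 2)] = 14*(exp(2*d) - 1)*exp(2*d)/(exp(2*d) + 1)^3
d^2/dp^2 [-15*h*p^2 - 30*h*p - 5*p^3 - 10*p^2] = -30*h - 30*p - 20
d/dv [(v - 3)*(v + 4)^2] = (v + 4)*(3*v - 2)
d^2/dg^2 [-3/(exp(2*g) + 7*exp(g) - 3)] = 3*(-2*(2*exp(g) + 7)^2*exp(g) + (4*exp(g) + 7)*(exp(2*g) + 7*exp(g) - 3))*exp(g)/(exp(2*g) + 7*exp(g) - 3)^3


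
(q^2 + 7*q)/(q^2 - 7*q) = (q + 7)/(q - 7)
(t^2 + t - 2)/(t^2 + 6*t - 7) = (t + 2)/(t + 7)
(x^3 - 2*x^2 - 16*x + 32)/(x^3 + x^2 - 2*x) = (x^3 - 2*x^2 - 16*x + 32)/(x*(x^2 + x - 2))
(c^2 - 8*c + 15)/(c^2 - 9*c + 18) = (c - 5)/(c - 6)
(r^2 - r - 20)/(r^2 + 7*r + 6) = (r^2 - r - 20)/(r^2 + 7*r + 6)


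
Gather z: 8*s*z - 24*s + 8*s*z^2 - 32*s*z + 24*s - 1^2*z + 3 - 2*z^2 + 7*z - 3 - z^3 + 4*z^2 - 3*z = -z^3 + z^2*(8*s + 2) + z*(3 - 24*s)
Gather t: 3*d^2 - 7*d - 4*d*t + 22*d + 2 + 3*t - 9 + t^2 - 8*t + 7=3*d^2 + 15*d + t^2 + t*(-4*d - 5)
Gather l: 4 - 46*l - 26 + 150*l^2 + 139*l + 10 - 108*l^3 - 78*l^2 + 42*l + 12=-108*l^3 + 72*l^2 + 135*l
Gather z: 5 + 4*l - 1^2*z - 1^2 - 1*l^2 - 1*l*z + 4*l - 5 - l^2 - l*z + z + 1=-2*l^2 - 2*l*z + 8*l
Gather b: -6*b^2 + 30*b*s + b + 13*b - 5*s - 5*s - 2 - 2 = -6*b^2 + b*(30*s + 14) - 10*s - 4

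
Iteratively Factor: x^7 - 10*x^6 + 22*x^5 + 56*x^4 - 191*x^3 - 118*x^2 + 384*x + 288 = (x - 4)*(x^6 - 6*x^5 - 2*x^4 + 48*x^3 + x^2 - 114*x - 72) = (x - 4)^2*(x^5 - 2*x^4 - 10*x^3 + 8*x^2 + 33*x + 18) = (x - 4)^2*(x + 1)*(x^4 - 3*x^3 - 7*x^2 + 15*x + 18) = (x - 4)^2*(x - 3)*(x + 1)*(x^3 - 7*x - 6) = (x - 4)^2*(x - 3)*(x + 1)*(x + 2)*(x^2 - 2*x - 3) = (x - 4)^2*(x - 3)^2*(x + 1)*(x + 2)*(x + 1)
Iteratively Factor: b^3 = (b)*(b^2) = b^2*(b)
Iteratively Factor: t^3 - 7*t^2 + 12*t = (t)*(t^2 - 7*t + 12) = t*(t - 4)*(t - 3)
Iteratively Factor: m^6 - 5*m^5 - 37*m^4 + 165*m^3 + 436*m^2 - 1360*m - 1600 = (m - 5)*(m^5 - 37*m^3 - 20*m^2 + 336*m + 320) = (m - 5)^2*(m^4 + 5*m^3 - 12*m^2 - 80*m - 64) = (m - 5)^2*(m - 4)*(m^3 + 9*m^2 + 24*m + 16) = (m - 5)^2*(m - 4)*(m + 4)*(m^2 + 5*m + 4) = (m - 5)^2*(m - 4)*(m + 4)^2*(m + 1)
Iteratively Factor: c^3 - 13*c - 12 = (c + 1)*(c^2 - c - 12) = (c + 1)*(c + 3)*(c - 4)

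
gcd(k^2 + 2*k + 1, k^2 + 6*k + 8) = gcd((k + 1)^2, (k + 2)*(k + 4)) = 1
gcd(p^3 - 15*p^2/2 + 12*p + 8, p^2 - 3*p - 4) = p - 4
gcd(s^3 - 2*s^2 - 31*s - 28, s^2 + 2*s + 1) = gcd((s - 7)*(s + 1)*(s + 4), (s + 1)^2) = s + 1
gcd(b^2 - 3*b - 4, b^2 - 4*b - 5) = b + 1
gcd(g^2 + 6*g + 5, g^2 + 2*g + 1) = g + 1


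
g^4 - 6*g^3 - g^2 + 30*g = g*(g - 5)*(g - 3)*(g + 2)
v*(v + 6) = v^2 + 6*v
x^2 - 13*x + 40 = (x - 8)*(x - 5)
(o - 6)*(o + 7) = o^2 + o - 42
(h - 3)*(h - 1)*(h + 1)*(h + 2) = h^4 - h^3 - 7*h^2 + h + 6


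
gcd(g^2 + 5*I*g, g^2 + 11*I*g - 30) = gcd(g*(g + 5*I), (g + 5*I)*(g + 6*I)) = g + 5*I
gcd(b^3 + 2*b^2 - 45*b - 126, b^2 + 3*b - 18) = b + 6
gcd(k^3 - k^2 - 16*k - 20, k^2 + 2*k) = k + 2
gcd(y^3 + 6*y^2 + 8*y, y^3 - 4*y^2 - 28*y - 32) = y + 2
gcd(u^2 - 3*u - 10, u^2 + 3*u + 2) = u + 2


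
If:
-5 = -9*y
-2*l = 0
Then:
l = 0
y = 5/9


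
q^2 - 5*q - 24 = (q - 8)*(q + 3)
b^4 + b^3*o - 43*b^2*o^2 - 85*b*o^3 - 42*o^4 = (b - 7*o)*(b + o)^2*(b + 6*o)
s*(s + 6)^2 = s^3 + 12*s^2 + 36*s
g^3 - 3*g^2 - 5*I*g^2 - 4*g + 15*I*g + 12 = (g - 3)*(g - 4*I)*(g - I)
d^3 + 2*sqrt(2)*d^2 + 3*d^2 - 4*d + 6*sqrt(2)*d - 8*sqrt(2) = (d - 1)*(d + 4)*(d + 2*sqrt(2))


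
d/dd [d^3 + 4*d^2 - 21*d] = 3*d^2 + 8*d - 21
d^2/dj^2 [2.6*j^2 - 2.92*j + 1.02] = 5.20000000000000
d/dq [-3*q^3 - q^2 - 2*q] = -9*q^2 - 2*q - 2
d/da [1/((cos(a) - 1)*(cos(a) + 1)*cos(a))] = -1/(sin(a)*cos(a)^2) + 2/sin(a)^3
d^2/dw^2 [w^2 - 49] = 2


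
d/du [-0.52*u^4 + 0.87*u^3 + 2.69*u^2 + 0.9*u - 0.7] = -2.08*u^3 + 2.61*u^2 + 5.38*u + 0.9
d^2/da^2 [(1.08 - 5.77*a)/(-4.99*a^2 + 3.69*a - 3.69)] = ((53.361 - 172.7538*a)*(4.99*a^2 - 3.69*a + 3.69) + (5.77*a - 1.08)*(9.98*a - 3.69)*(19.96*a - 7.38))/(4.99*a^2 - 3.69*a + 3.69)^3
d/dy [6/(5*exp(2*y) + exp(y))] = 6*(-10*exp(y) - 1)*exp(-y)/(5*exp(y) + 1)^2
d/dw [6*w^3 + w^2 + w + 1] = 18*w^2 + 2*w + 1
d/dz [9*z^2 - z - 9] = 18*z - 1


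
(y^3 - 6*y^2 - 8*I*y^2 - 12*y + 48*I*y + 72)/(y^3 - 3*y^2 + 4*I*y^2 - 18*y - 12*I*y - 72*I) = (y^2 - 8*I*y - 12)/(y^2 + y*(3 + 4*I) + 12*I)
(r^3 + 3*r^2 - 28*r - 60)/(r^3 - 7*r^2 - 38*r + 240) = (r + 2)/(r - 8)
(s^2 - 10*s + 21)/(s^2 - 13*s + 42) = (s - 3)/(s - 6)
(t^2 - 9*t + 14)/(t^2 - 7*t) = (t - 2)/t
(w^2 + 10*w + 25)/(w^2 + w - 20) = (w + 5)/(w - 4)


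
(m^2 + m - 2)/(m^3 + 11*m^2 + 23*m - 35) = (m + 2)/(m^2 + 12*m + 35)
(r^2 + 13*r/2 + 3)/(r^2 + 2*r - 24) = (r + 1/2)/(r - 4)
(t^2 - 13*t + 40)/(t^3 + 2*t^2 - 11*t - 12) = (t^2 - 13*t + 40)/(t^3 + 2*t^2 - 11*t - 12)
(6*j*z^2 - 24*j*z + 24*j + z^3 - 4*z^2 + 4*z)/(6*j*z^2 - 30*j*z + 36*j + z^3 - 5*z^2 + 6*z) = (z - 2)/(z - 3)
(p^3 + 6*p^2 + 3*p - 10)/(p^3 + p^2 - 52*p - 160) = (p^2 + p - 2)/(p^2 - 4*p - 32)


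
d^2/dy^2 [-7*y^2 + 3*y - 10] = -14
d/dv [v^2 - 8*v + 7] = 2*v - 8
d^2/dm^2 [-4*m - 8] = 0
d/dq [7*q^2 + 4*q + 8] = 14*q + 4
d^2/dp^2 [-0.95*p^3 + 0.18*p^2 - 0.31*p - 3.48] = 0.36 - 5.7*p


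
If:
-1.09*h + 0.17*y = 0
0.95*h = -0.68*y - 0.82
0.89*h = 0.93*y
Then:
No Solution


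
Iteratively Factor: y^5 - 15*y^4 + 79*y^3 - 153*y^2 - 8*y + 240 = (y - 3)*(y^4 - 12*y^3 + 43*y^2 - 24*y - 80) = (y - 4)*(y - 3)*(y^3 - 8*y^2 + 11*y + 20) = (y - 4)*(y - 3)*(y + 1)*(y^2 - 9*y + 20) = (y - 5)*(y - 4)*(y - 3)*(y + 1)*(y - 4)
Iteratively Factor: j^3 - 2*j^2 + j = (j - 1)*(j^2 - j) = (j - 1)^2*(j)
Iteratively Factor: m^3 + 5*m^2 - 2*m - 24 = (m + 4)*(m^2 + m - 6) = (m - 2)*(m + 4)*(m + 3)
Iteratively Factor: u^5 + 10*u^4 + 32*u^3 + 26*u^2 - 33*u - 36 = (u + 4)*(u^4 + 6*u^3 + 8*u^2 - 6*u - 9) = (u + 3)*(u + 4)*(u^3 + 3*u^2 - u - 3) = (u + 1)*(u + 3)*(u + 4)*(u^2 + 2*u - 3) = (u - 1)*(u + 1)*(u + 3)*(u + 4)*(u + 3)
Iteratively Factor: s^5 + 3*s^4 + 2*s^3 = (s + 1)*(s^4 + 2*s^3) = s*(s + 1)*(s^3 + 2*s^2) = s^2*(s + 1)*(s^2 + 2*s) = s^2*(s + 1)*(s + 2)*(s)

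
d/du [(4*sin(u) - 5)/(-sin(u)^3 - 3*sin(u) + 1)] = (8*sin(u)^3 - 15*sin(u)^2 - 11)*cos(u)/(sin(u)^3 + 3*sin(u) - 1)^2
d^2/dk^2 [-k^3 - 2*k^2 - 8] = -6*k - 4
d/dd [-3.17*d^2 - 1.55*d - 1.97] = -6.34*d - 1.55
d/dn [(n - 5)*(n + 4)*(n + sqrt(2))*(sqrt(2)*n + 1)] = 4*sqrt(2)*n^3 - 3*sqrt(2)*n^2 + 9*n^2 - 38*sqrt(2)*n - 6*n - 60 - sqrt(2)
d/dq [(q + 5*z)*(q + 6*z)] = 2*q + 11*z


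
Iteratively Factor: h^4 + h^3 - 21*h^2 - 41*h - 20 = (h + 4)*(h^3 - 3*h^2 - 9*h - 5) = (h + 1)*(h + 4)*(h^2 - 4*h - 5) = (h + 1)^2*(h + 4)*(h - 5)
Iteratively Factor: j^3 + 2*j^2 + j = (j + 1)*(j^2 + j) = j*(j + 1)*(j + 1)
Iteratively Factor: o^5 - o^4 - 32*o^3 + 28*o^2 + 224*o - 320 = (o - 2)*(o^4 + o^3 - 30*o^2 - 32*o + 160) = (o - 2)*(o + 4)*(o^3 - 3*o^2 - 18*o + 40) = (o - 2)^2*(o + 4)*(o^2 - o - 20) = (o - 5)*(o - 2)^2*(o + 4)*(o + 4)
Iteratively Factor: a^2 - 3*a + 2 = (a - 1)*(a - 2)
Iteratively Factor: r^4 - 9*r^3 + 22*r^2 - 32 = (r + 1)*(r^3 - 10*r^2 + 32*r - 32) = (r - 4)*(r + 1)*(r^2 - 6*r + 8) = (r - 4)^2*(r + 1)*(r - 2)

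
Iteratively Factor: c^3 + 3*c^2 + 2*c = (c + 1)*(c^2 + 2*c) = c*(c + 1)*(c + 2)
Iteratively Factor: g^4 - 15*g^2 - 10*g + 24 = (g + 3)*(g^3 - 3*g^2 - 6*g + 8) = (g - 4)*(g + 3)*(g^2 + g - 2) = (g - 4)*(g - 1)*(g + 3)*(g + 2)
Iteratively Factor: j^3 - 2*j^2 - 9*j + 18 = (j - 2)*(j^2 - 9) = (j - 3)*(j - 2)*(j + 3)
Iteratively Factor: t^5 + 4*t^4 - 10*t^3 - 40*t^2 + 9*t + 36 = (t + 1)*(t^4 + 3*t^3 - 13*t^2 - 27*t + 36) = (t - 1)*(t + 1)*(t^3 + 4*t^2 - 9*t - 36) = (t - 1)*(t + 1)*(t + 3)*(t^2 + t - 12) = (t - 3)*(t - 1)*(t + 1)*(t + 3)*(t + 4)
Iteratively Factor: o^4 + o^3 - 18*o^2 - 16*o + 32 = (o - 4)*(o^3 + 5*o^2 + 2*o - 8) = (o - 4)*(o + 2)*(o^2 + 3*o - 4) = (o - 4)*(o + 2)*(o + 4)*(o - 1)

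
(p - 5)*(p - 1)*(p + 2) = p^3 - 4*p^2 - 7*p + 10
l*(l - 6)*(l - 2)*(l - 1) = l^4 - 9*l^3 + 20*l^2 - 12*l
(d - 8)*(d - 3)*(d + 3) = d^3 - 8*d^2 - 9*d + 72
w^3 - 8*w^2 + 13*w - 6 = (w - 6)*(w - 1)^2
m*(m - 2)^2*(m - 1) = m^4 - 5*m^3 + 8*m^2 - 4*m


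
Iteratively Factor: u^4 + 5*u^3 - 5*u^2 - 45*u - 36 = (u - 3)*(u^3 + 8*u^2 + 19*u + 12) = (u - 3)*(u + 1)*(u^2 + 7*u + 12) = (u - 3)*(u + 1)*(u + 4)*(u + 3)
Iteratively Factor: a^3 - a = (a)*(a^2 - 1) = a*(a + 1)*(a - 1)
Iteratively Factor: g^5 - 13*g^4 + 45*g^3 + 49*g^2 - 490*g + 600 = (g + 3)*(g^4 - 16*g^3 + 93*g^2 - 230*g + 200) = (g - 2)*(g + 3)*(g^3 - 14*g^2 + 65*g - 100) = (g - 5)*(g - 2)*(g + 3)*(g^2 - 9*g + 20) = (g - 5)*(g - 4)*(g - 2)*(g + 3)*(g - 5)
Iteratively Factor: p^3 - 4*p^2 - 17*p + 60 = (p - 5)*(p^2 + p - 12) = (p - 5)*(p - 3)*(p + 4)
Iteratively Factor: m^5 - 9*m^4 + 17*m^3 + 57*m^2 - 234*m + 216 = (m - 3)*(m^4 - 6*m^3 - m^2 + 54*m - 72) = (m - 4)*(m - 3)*(m^3 - 2*m^2 - 9*m + 18) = (m - 4)*(m - 3)*(m + 3)*(m^2 - 5*m + 6) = (m - 4)*(m - 3)*(m - 2)*(m + 3)*(m - 3)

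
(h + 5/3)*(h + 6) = h^2 + 23*h/3 + 10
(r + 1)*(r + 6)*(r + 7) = r^3 + 14*r^2 + 55*r + 42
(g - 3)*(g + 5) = g^2 + 2*g - 15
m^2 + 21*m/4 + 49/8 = (m + 7/4)*(m + 7/2)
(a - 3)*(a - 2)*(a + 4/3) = a^3 - 11*a^2/3 - 2*a/3 + 8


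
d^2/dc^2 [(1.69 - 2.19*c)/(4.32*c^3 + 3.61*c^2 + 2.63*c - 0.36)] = (-245.223936*c^5 + 173.552544*c^4 + 414.377418*c^3 + 206.481462*c^2 + 94.965186*c + 23.624786)/(80.621568*c^9 + 202.113792*c^8 + 316.142352*c^7 + 272.982745*c^6 + 158.780661*c^5 + 36.294303*c^4 - 0.636625000000006*c^3 - 6.066684*c^2 + 1.022544*c - 0.046656)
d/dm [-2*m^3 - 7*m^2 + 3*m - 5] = -6*m^2 - 14*m + 3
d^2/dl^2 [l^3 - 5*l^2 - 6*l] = 6*l - 10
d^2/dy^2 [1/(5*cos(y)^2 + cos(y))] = (-25*(1 - cos(2*y))^2 + 75*cos(y)/4 - 51*cos(2*y)/2 - 15*cos(3*y)/4 + 153/2)/((5*cos(y) + 1)^3*cos(y)^3)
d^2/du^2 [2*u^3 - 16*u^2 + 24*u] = 12*u - 32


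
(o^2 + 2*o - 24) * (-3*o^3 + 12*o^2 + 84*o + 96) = -3*o^5 + 6*o^4 + 180*o^3 - 24*o^2 - 1824*o - 2304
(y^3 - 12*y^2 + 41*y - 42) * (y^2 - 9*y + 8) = y^5 - 21*y^4 + 157*y^3 - 507*y^2 + 706*y - 336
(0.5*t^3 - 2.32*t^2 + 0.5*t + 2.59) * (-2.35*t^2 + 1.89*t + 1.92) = -1.175*t^5 + 6.397*t^4 - 4.5998*t^3 - 9.5959*t^2 + 5.8551*t + 4.9728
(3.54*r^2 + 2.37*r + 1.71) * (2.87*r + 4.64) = 10.1598*r^3 + 23.2275*r^2 + 15.9045*r + 7.9344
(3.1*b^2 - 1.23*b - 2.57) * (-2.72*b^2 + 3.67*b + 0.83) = -8.432*b^4 + 14.7226*b^3 + 5.0493*b^2 - 10.4528*b - 2.1331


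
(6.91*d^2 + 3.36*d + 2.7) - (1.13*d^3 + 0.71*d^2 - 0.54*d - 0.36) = -1.13*d^3 + 6.2*d^2 + 3.9*d + 3.06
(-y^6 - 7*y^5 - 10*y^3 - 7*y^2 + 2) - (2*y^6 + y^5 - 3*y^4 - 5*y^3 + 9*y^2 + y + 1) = -3*y^6 - 8*y^5 + 3*y^4 - 5*y^3 - 16*y^2 - y + 1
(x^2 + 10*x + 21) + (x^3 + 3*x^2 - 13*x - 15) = x^3 + 4*x^2 - 3*x + 6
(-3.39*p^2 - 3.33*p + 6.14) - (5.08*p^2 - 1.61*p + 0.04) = -8.47*p^2 - 1.72*p + 6.1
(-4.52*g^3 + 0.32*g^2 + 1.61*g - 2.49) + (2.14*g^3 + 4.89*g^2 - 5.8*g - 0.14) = -2.38*g^3 + 5.21*g^2 - 4.19*g - 2.63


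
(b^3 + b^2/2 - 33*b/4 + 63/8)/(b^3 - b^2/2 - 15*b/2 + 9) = (b^2 + 2*b - 21/4)/(b^2 + b - 6)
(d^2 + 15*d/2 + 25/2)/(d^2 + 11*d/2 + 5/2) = (2*d + 5)/(2*d + 1)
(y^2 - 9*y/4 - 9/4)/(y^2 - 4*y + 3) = (y + 3/4)/(y - 1)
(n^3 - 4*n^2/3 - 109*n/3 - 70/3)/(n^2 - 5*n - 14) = (3*n^2 + 17*n + 10)/(3*(n + 2))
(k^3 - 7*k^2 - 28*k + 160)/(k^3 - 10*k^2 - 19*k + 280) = (k - 4)/(k - 7)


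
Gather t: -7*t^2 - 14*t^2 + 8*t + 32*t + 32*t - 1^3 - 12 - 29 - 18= -21*t^2 + 72*t - 60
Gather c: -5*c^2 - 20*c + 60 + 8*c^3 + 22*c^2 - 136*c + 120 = 8*c^3 + 17*c^2 - 156*c + 180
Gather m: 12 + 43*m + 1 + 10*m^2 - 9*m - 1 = 10*m^2 + 34*m + 12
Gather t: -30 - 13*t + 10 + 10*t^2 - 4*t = 10*t^2 - 17*t - 20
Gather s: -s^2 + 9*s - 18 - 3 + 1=-s^2 + 9*s - 20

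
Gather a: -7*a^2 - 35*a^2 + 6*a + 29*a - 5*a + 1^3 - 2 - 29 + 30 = -42*a^2 + 30*a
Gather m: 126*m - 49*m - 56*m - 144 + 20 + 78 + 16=21*m - 30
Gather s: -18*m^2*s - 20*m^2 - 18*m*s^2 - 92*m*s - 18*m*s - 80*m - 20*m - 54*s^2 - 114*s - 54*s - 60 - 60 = -20*m^2 - 100*m + s^2*(-18*m - 54) + s*(-18*m^2 - 110*m - 168) - 120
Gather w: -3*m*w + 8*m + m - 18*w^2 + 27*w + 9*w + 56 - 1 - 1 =9*m - 18*w^2 + w*(36 - 3*m) + 54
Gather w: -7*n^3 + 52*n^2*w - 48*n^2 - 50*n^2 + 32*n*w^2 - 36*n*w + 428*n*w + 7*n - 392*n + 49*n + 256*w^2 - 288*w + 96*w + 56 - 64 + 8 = -7*n^3 - 98*n^2 - 336*n + w^2*(32*n + 256) + w*(52*n^2 + 392*n - 192)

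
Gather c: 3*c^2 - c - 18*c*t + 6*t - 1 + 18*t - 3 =3*c^2 + c*(-18*t - 1) + 24*t - 4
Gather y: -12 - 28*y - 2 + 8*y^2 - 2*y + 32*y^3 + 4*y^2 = 32*y^3 + 12*y^2 - 30*y - 14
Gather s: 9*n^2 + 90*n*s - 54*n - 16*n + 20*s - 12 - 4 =9*n^2 - 70*n + s*(90*n + 20) - 16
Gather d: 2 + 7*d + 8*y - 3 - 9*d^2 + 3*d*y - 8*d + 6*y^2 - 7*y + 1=-9*d^2 + d*(3*y - 1) + 6*y^2 + y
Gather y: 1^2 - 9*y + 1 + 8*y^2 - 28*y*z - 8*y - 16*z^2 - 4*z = 8*y^2 + y*(-28*z - 17) - 16*z^2 - 4*z + 2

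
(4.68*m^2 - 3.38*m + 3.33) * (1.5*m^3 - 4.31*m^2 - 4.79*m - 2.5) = 7.02*m^5 - 25.2408*m^4 - 2.8544*m^3 - 9.8621*m^2 - 7.5007*m - 8.325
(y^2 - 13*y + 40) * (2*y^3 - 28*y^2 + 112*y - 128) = 2*y^5 - 54*y^4 + 556*y^3 - 2704*y^2 + 6144*y - 5120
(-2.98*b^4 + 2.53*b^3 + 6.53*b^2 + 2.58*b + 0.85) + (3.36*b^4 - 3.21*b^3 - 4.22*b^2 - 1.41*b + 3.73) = 0.38*b^4 - 0.68*b^3 + 2.31*b^2 + 1.17*b + 4.58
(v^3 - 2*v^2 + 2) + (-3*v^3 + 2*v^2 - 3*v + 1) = -2*v^3 - 3*v + 3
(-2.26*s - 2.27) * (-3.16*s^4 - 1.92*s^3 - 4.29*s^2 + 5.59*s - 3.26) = 7.1416*s^5 + 11.5124*s^4 + 14.0538*s^3 - 2.8951*s^2 - 5.3217*s + 7.4002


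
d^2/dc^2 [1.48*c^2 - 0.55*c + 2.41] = 2.96000000000000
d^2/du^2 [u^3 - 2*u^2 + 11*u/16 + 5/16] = 6*u - 4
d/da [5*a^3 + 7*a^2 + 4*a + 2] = 15*a^2 + 14*a + 4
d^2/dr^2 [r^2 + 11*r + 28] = 2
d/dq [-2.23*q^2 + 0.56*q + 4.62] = 0.56 - 4.46*q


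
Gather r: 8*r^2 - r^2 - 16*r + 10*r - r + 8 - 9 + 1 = 7*r^2 - 7*r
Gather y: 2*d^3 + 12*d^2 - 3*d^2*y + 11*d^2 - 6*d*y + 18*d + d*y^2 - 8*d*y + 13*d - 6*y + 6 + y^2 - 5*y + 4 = 2*d^3 + 23*d^2 + 31*d + y^2*(d + 1) + y*(-3*d^2 - 14*d - 11) + 10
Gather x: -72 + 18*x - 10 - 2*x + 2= 16*x - 80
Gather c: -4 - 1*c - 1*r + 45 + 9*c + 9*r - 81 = 8*c + 8*r - 40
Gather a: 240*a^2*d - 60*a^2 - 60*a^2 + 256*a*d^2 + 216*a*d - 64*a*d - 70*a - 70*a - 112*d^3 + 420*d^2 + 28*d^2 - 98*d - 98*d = a^2*(240*d - 120) + a*(256*d^2 + 152*d - 140) - 112*d^3 + 448*d^2 - 196*d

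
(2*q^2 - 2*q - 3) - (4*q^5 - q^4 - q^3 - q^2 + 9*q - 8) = -4*q^5 + q^4 + q^3 + 3*q^2 - 11*q + 5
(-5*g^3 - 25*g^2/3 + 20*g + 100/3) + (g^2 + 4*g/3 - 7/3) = -5*g^3 - 22*g^2/3 + 64*g/3 + 31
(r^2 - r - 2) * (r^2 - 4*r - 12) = r^4 - 5*r^3 - 10*r^2 + 20*r + 24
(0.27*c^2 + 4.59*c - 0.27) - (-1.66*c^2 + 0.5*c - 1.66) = 1.93*c^2 + 4.09*c + 1.39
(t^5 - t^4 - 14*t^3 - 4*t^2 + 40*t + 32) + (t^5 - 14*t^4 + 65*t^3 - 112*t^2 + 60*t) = 2*t^5 - 15*t^4 + 51*t^3 - 116*t^2 + 100*t + 32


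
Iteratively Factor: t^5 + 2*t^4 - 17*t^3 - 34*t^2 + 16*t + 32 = (t + 2)*(t^4 - 17*t^2 + 16) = (t - 1)*(t + 2)*(t^3 + t^2 - 16*t - 16) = (t - 1)*(t + 2)*(t + 4)*(t^2 - 3*t - 4) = (t - 4)*(t - 1)*(t + 2)*(t + 4)*(t + 1)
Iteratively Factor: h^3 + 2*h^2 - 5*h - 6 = (h + 3)*(h^2 - h - 2) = (h + 1)*(h + 3)*(h - 2)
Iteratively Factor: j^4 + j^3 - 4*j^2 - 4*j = (j - 2)*(j^3 + 3*j^2 + 2*j) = j*(j - 2)*(j^2 + 3*j + 2) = j*(j - 2)*(j + 1)*(j + 2)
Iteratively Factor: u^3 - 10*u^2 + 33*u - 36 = (u - 3)*(u^2 - 7*u + 12) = (u - 3)^2*(u - 4)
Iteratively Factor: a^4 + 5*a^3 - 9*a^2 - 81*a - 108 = (a + 3)*(a^3 + 2*a^2 - 15*a - 36) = (a - 4)*(a + 3)*(a^2 + 6*a + 9) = (a - 4)*(a + 3)^2*(a + 3)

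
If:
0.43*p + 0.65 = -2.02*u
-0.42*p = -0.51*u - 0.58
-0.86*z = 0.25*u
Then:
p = 0.79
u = -0.49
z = 0.14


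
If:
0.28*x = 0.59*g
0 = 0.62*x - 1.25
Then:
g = 0.96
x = 2.02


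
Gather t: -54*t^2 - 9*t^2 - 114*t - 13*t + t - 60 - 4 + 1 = -63*t^2 - 126*t - 63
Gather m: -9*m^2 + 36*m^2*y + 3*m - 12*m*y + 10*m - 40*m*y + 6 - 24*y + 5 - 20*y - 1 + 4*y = m^2*(36*y - 9) + m*(13 - 52*y) - 40*y + 10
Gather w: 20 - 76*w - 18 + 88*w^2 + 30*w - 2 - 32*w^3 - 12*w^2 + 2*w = -32*w^3 + 76*w^2 - 44*w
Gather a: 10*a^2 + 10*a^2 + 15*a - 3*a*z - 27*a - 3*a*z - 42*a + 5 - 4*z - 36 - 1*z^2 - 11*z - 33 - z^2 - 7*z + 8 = 20*a^2 + a*(-6*z - 54) - 2*z^2 - 22*z - 56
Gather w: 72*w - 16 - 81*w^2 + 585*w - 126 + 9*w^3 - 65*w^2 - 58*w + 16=9*w^3 - 146*w^2 + 599*w - 126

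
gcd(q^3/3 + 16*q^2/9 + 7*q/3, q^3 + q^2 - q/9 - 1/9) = 1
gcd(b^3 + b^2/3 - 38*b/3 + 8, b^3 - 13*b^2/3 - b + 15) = b - 3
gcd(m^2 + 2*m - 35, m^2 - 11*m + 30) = m - 5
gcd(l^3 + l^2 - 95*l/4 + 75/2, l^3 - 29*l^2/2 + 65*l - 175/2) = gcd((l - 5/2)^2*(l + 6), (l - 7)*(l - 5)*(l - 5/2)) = l - 5/2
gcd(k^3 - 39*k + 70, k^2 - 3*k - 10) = k - 5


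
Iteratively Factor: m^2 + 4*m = (m)*(m + 4)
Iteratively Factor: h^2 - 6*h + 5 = (h - 5)*(h - 1)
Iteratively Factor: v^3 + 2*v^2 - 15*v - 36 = (v - 4)*(v^2 + 6*v + 9) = (v - 4)*(v + 3)*(v + 3)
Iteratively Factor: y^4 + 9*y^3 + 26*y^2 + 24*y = (y)*(y^3 + 9*y^2 + 26*y + 24) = y*(y + 4)*(y^2 + 5*y + 6) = y*(y + 3)*(y + 4)*(y + 2)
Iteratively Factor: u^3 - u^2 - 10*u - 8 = (u - 4)*(u^2 + 3*u + 2) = (u - 4)*(u + 2)*(u + 1)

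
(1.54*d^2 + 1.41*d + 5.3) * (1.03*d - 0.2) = 1.5862*d^3 + 1.1443*d^2 + 5.177*d - 1.06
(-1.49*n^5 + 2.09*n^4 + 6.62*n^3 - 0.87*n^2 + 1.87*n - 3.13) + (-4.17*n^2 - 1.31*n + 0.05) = -1.49*n^5 + 2.09*n^4 + 6.62*n^3 - 5.04*n^2 + 0.56*n - 3.08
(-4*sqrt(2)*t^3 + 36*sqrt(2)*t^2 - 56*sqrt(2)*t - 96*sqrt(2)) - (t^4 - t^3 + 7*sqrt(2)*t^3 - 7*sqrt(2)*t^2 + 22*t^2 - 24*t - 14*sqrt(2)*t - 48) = -t^4 - 11*sqrt(2)*t^3 + t^3 - 22*t^2 + 43*sqrt(2)*t^2 - 42*sqrt(2)*t + 24*t - 96*sqrt(2) + 48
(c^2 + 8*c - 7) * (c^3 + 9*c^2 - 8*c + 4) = c^5 + 17*c^4 + 57*c^3 - 123*c^2 + 88*c - 28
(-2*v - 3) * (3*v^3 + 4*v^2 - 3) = -6*v^4 - 17*v^3 - 12*v^2 + 6*v + 9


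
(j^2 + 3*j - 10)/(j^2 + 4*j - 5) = (j - 2)/(j - 1)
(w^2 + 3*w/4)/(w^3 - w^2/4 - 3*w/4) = 1/(w - 1)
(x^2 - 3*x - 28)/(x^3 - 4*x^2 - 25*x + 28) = 1/(x - 1)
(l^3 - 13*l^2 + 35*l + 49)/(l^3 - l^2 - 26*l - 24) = (l^2 - 14*l + 49)/(l^2 - 2*l - 24)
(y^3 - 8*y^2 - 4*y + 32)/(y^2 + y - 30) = (y^3 - 8*y^2 - 4*y + 32)/(y^2 + y - 30)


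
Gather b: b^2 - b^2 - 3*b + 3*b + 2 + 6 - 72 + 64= 0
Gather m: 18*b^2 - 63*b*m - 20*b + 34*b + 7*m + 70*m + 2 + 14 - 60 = 18*b^2 + 14*b + m*(77 - 63*b) - 44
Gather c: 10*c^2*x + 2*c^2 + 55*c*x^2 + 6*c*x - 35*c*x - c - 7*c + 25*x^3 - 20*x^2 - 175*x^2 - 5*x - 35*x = c^2*(10*x + 2) + c*(55*x^2 - 29*x - 8) + 25*x^3 - 195*x^2 - 40*x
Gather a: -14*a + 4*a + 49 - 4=45 - 10*a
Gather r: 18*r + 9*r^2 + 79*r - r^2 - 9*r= 8*r^2 + 88*r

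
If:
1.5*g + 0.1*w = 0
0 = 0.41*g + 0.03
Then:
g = -0.07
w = 1.10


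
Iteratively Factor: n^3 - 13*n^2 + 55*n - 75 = (n - 3)*(n^2 - 10*n + 25) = (n - 5)*(n - 3)*(n - 5)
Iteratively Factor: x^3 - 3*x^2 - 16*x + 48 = (x - 3)*(x^2 - 16) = (x - 4)*(x - 3)*(x + 4)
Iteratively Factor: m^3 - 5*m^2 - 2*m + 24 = (m - 3)*(m^2 - 2*m - 8) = (m - 4)*(m - 3)*(m + 2)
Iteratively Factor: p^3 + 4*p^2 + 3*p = (p + 1)*(p^2 + 3*p) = p*(p + 1)*(p + 3)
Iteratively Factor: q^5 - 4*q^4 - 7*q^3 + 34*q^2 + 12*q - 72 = (q + 2)*(q^4 - 6*q^3 + 5*q^2 + 24*q - 36) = (q - 3)*(q + 2)*(q^3 - 3*q^2 - 4*q + 12) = (q - 3)*(q - 2)*(q + 2)*(q^2 - q - 6) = (q - 3)^2*(q - 2)*(q + 2)*(q + 2)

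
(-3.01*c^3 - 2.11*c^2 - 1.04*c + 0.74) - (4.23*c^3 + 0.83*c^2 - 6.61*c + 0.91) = -7.24*c^3 - 2.94*c^2 + 5.57*c - 0.17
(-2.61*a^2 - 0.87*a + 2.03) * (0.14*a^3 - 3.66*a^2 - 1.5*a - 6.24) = -0.3654*a^5 + 9.4308*a^4 + 7.3834*a^3 + 10.1616*a^2 + 2.3838*a - 12.6672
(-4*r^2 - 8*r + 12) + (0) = -4*r^2 - 8*r + 12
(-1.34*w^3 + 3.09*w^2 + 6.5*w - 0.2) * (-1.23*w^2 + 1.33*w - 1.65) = 1.6482*w^5 - 5.5829*w^4 - 1.6743*w^3 + 3.7925*w^2 - 10.991*w + 0.33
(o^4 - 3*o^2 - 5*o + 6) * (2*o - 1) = 2*o^5 - o^4 - 6*o^3 - 7*o^2 + 17*o - 6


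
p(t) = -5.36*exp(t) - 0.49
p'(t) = -5.36*exp(t)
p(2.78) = -86.89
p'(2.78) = -86.40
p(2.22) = -49.84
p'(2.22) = -49.35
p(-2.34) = -1.01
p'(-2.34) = -0.52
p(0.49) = -9.24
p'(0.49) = -8.75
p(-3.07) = -0.74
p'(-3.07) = -0.25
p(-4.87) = -0.53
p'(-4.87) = -0.04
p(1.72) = -30.42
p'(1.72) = -29.93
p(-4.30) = -0.56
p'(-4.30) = -0.07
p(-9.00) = -0.49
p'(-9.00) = 0.00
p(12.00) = -872366.17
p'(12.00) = -872365.68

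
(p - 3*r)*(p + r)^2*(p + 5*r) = p^4 + 4*p^3*r - 10*p^2*r^2 - 28*p*r^3 - 15*r^4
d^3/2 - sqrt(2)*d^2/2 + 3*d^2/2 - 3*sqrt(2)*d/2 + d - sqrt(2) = (d/2 + 1/2)*(d + 2)*(d - sqrt(2))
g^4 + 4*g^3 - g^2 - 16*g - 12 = (g - 2)*(g + 1)*(g + 2)*(g + 3)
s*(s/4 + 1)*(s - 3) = s^3/4 + s^2/4 - 3*s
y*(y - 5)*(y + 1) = y^3 - 4*y^2 - 5*y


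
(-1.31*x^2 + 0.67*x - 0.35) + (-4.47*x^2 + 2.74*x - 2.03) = -5.78*x^2 + 3.41*x - 2.38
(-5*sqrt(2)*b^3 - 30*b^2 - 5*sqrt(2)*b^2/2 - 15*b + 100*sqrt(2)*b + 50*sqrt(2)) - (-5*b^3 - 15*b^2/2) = -5*sqrt(2)*b^3 + 5*b^3 - 45*b^2/2 - 5*sqrt(2)*b^2/2 - 15*b + 100*sqrt(2)*b + 50*sqrt(2)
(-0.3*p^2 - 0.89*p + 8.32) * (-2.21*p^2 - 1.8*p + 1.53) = 0.663*p^4 + 2.5069*p^3 - 17.2442*p^2 - 16.3377*p + 12.7296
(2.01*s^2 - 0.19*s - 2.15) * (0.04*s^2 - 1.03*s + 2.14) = 0.0804*s^4 - 2.0779*s^3 + 4.4111*s^2 + 1.8079*s - 4.601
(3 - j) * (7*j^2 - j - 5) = -7*j^3 + 22*j^2 + 2*j - 15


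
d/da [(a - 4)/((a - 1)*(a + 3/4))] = 4*(-4*a^2 + 32*a - 7)/(16*a^4 - 8*a^3 - 23*a^2 + 6*a + 9)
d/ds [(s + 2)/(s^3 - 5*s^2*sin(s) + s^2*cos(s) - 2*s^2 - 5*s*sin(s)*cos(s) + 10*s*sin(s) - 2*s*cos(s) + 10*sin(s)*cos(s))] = (s^3*sin(s) + 5*s^3*cos(s) - 2*s^3 + 5*s^2*sin(s) - s^2*cos(s) + 5*s^2*cos(2*s) - 4*s^2 + 16*s*sin(s) - 24*s*cos(s) + 8*s - 20*sin(s) + 10*sin(2*s) + 4*cos(s) - 20*cos(2*s))/((s - 2)^2*(s - 5*sin(s))^2*(s + cos(s))^2)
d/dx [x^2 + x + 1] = 2*x + 1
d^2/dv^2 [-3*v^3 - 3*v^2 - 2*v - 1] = -18*v - 6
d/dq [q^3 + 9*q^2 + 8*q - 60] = 3*q^2 + 18*q + 8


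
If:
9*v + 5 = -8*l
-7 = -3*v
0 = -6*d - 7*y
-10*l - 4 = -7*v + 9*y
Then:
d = -1883/324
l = -13/4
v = 7/3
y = 269/54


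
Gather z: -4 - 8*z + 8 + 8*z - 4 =0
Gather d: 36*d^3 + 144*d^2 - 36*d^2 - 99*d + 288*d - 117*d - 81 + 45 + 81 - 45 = 36*d^3 + 108*d^2 + 72*d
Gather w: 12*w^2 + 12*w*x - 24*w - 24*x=12*w^2 + w*(12*x - 24) - 24*x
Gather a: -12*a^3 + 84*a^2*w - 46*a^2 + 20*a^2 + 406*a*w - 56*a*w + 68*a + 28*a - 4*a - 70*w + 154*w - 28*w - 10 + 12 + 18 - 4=-12*a^3 + a^2*(84*w - 26) + a*(350*w + 92) + 56*w + 16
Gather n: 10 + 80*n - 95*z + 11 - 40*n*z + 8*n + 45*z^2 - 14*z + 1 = n*(88 - 40*z) + 45*z^2 - 109*z + 22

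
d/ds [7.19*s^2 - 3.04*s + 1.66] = 14.38*s - 3.04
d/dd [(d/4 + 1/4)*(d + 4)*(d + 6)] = 3*d^2/4 + 11*d/2 + 17/2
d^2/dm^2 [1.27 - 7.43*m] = 0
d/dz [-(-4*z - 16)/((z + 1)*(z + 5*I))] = 4*(-(z + 1)*(z + 4) + (z + 1)*(z + 5*I) - (z + 4)*(z + 5*I))/((z + 1)^2*(z + 5*I)^2)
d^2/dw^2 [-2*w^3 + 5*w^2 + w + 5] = 10 - 12*w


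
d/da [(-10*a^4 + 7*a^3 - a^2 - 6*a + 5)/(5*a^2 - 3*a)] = (-100*a^5 + 125*a^4 - 42*a^3 + 33*a^2 - 50*a + 15)/(a^2*(25*a^2 - 30*a + 9))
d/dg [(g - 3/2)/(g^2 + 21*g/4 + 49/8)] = 64*(-g^2 + 3*g + 14)/(64*g^4 + 672*g^3 + 2548*g^2 + 4116*g + 2401)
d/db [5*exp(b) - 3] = 5*exp(b)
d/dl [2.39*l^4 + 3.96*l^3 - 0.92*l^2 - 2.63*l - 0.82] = 9.56*l^3 + 11.88*l^2 - 1.84*l - 2.63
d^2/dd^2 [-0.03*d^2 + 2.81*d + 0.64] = -0.0600000000000000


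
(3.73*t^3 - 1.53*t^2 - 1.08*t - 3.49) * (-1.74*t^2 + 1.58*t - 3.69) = -6.4902*t^5 + 8.5556*t^4 - 14.3019*t^3 + 10.0119*t^2 - 1.529*t + 12.8781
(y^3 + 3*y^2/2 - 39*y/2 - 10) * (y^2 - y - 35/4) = y^5 + y^4/2 - 119*y^3/4 - 29*y^2/8 + 1445*y/8 + 175/2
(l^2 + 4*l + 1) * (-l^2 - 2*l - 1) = -l^4 - 6*l^3 - 10*l^2 - 6*l - 1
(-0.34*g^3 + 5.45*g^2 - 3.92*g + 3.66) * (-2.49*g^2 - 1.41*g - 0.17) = 0.8466*g^5 - 13.0911*g^4 + 2.1341*g^3 - 4.5127*g^2 - 4.4942*g - 0.6222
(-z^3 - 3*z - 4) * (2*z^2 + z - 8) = -2*z^5 - z^4 + 2*z^3 - 11*z^2 + 20*z + 32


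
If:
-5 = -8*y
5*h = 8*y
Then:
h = 1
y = 5/8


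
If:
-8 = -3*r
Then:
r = 8/3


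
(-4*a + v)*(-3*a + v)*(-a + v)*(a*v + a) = -12*a^4*v - 12*a^4 + 19*a^3*v^2 + 19*a^3*v - 8*a^2*v^3 - 8*a^2*v^2 + a*v^4 + a*v^3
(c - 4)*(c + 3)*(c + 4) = c^3 + 3*c^2 - 16*c - 48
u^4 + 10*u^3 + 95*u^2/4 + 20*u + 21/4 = (u + 1/2)*(u + 1)*(u + 3/2)*(u + 7)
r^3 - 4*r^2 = r^2*(r - 4)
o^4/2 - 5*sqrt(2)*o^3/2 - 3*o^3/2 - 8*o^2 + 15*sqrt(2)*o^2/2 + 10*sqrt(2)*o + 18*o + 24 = (o/2 + sqrt(2)/2)*(o - 4)*(o + 1)*(o - 6*sqrt(2))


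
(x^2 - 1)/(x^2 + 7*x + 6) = (x - 1)/(x + 6)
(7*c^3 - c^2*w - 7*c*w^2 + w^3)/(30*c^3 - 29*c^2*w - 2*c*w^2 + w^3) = (-7*c^2 - 6*c*w + w^2)/(-30*c^2 - c*w + w^2)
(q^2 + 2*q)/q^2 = (q + 2)/q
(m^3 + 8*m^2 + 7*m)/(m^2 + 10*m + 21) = m*(m + 1)/(m + 3)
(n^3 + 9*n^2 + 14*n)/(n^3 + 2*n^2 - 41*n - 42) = n*(n + 2)/(n^2 - 5*n - 6)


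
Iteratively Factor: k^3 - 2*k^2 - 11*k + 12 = (k + 3)*(k^2 - 5*k + 4) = (k - 1)*(k + 3)*(k - 4)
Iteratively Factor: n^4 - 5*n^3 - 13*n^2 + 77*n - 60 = (n - 5)*(n^3 - 13*n + 12) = (n - 5)*(n - 3)*(n^2 + 3*n - 4) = (n - 5)*(n - 3)*(n + 4)*(n - 1)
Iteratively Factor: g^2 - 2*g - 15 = (g - 5)*(g + 3)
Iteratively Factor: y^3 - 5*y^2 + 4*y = (y)*(y^2 - 5*y + 4) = y*(y - 1)*(y - 4)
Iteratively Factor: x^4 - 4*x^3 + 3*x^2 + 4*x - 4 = (x - 2)*(x^3 - 2*x^2 - x + 2) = (x - 2)*(x - 1)*(x^2 - x - 2) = (x - 2)^2*(x - 1)*(x + 1)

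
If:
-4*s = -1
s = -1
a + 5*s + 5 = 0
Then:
No Solution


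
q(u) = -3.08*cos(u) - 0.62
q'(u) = 3.08*sin(u)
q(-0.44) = -3.41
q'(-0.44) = -1.31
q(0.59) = -3.18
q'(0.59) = 1.71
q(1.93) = 0.46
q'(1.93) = 2.88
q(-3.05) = 2.45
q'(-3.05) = -0.28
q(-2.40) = 1.65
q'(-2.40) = -2.08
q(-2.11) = 0.96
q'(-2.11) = -2.64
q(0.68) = -3.01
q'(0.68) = 1.94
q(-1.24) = -1.62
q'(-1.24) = -2.91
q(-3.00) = 2.43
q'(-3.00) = -0.43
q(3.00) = 2.43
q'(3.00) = 0.43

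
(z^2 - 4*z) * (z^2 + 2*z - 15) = z^4 - 2*z^3 - 23*z^2 + 60*z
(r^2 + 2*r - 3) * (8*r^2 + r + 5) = 8*r^4 + 17*r^3 - 17*r^2 + 7*r - 15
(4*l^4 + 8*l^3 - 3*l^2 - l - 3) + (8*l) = 4*l^4 + 8*l^3 - 3*l^2 + 7*l - 3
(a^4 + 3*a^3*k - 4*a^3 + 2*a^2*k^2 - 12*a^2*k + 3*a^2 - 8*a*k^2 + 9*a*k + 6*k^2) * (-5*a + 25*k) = -5*a^5 + 10*a^4*k + 20*a^4 + 65*a^3*k^2 - 40*a^3*k - 15*a^3 + 50*a^2*k^3 - 260*a^2*k^2 + 30*a^2*k - 200*a*k^3 + 195*a*k^2 + 150*k^3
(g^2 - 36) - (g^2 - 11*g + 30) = 11*g - 66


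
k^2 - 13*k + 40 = (k - 8)*(k - 5)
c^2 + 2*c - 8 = (c - 2)*(c + 4)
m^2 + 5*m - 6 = (m - 1)*(m + 6)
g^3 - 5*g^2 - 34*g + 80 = (g - 8)*(g - 2)*(g + 5)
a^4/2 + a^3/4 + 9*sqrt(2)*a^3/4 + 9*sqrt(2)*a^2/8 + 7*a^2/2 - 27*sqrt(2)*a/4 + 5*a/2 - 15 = (a/2 + 1)*(a - 3/2)*(a + 2*sqrt(2))*(a + 5*sqrt(2)/2)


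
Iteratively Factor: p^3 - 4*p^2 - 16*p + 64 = (p + 4)*(p^2 - 8*p + 16) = (p - 4)*(p + 4)*(p - 4)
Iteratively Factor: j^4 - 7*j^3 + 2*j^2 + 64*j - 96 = (j - 4)*(j^3 - 3*j^2 - 10*j + 24) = (j - 4)*(j - 2)*(j^2 - j - 12) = (j - 4)*(j - 2)*(j + 3)*(j - 4)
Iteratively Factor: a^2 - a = (a - 1)*(a)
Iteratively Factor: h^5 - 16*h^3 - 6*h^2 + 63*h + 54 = (h - 3)*(h^4 + 3*h^3 - 7*h^2 - 27*h - 18) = (h - 3)^2*(h^3 + 6*h^2 + 11*h + 6) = (h - 3)^2*(h + 2)*(h^2 + 4*h + 3) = (h - 3)^2*(h + 2)*(h + 3)*(h + 1)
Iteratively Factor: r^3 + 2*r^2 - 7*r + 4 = (r - 1)*(r^2 + 3*r - 4) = (r - 1)^2*(r + 4)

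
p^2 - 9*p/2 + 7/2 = (p - 7/2)*(p - 1)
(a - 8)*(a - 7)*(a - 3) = a^3 - 18*a^2 + 101*a - 168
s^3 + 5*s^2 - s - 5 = (s - 1)*(s + 1)*(s + 5)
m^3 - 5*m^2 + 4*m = m*(m - 4)*(m - 1)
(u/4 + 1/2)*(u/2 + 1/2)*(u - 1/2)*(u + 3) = u^4/8 + 11*u^3/16 + u^2 + u/16 - 3/8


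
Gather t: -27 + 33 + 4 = 10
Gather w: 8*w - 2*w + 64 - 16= 6*w + 48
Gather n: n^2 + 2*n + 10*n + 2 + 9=n^2 + 12*n + 11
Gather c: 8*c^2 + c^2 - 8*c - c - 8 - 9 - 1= 9*c^2 - 9*c - 18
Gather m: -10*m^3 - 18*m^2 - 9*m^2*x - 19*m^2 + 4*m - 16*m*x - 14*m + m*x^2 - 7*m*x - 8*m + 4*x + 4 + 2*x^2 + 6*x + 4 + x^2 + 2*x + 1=-10*m^3 + m^2*(-9*x - 37) + m*(x^2 - 23*x - 18) + 3*x^2 + 12*x + 9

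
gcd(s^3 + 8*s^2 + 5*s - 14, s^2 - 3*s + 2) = s - 1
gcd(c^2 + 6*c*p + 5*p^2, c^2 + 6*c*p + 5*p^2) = c^2 + 6*c*p + 5*p^2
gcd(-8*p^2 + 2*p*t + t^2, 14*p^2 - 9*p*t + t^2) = 2*p - t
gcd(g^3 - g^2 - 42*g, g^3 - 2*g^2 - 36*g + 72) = g + 6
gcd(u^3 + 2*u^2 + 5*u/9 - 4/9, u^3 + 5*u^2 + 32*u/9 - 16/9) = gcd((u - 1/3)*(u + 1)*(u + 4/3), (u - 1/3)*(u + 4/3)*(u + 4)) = u^2 + u - 4/9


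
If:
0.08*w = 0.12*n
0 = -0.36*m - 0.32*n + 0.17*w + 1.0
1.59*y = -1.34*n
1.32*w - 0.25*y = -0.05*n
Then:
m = 2.78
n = 0.00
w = 0.00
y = 0.00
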